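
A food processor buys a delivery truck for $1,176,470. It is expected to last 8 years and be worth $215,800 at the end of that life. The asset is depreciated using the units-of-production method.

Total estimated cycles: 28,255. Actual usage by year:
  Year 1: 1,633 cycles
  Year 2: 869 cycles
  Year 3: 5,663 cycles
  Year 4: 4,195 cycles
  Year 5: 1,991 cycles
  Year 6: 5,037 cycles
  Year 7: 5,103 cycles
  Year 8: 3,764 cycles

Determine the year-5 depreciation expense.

Depreciable base = $1,176,470 − $215,800 = $960,670.
Rate = $960,670 / 28,255 cycles = $34 per cycle.
Year 1: 1,633 × $34 = $55,522. Book value $1,120,948.
Year 2: 869 × $34 = $29,546. Book value $1,091,402.
Year 3: 5,663 × $34 = $192,542. Book value $898,860.
Year 4: 4,195 × $34 = $142,630. Book value $756,230.
Year 5: 1,991 × $34 = $67,694. Book value $688,536.

$67,694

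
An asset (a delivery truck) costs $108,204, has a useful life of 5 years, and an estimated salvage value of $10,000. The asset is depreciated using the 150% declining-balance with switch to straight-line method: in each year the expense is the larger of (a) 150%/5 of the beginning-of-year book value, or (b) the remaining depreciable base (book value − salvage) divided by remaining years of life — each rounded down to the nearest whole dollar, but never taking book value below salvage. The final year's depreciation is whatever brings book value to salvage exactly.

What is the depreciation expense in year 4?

Depreciable base = $108,204 − $10,000 = $98,204.
Year 1: DB = ⌊$108,204 × 150%/5⌋ = $32,461; SL = ⌊$98,204/5⌋ = $19,640 → take DB $32,461. Book value $75,743.
Year 2: DB = ⌊$75,743 × 150%/5⌋ = $22,722; SL = ⌊$65,743/4⌋ = $16,435 → take DB $22,722. Book value $53,021.
Year 3: DB = ⌊$53,021 × 150%/5⌋ = $15,906; SL = ⌊$43,021/3⌋ = $14,340 → take DB $15,906. Book value $37,115.
Year 4: DB = ⌊$37,115 × 150%/5⌋ = $11,134; SL = ⌊$27,115/2⌋ = $13,557 → take SL $13,557. Book value $23,558.

$13,557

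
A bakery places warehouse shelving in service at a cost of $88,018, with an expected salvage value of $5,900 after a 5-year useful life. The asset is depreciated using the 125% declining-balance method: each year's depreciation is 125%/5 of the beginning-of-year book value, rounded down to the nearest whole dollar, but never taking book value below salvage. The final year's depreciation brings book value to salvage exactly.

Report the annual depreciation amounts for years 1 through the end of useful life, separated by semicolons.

$22,004; $16,503; $12,377; $9,283; $21,951

Depreciable base = $88,018 − $5,900 = $82,118.
Year 1: ⌊$88,018 × 125%/5⌋ = $22,004. Book value $66,014.
Year 2: ⌊$66,014 × 125%/5⌋ = $16,503. Book value $49,511.
Year 3: ⌊$49,511 × 125%/5⌋ = $12,377. Book value $37,134.
Year 4: ⌊$37,134 × 125%/5⌋ = $9,283. Book value $27,851.
Year 5 (final): $27,851 − $5,900 = $21,951. Book value $5,900.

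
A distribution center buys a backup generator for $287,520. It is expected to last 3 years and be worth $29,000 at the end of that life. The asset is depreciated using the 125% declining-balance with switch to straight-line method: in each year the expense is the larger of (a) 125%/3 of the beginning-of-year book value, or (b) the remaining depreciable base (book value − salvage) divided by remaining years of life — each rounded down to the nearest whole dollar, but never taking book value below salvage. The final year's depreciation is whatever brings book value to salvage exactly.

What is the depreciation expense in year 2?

$69,883

Depreciable base = $287,520 − $29,000 = $258,520.
Year 1: DB = ⌊$287,520 × 125%/3⌋ = $119,800; SL = ⌊$258,520/3⌋ = $86,173 → take DB $119,800. Book value $167,720.
Year 2: DB = ⌊$167,720 × 125%/3⌋ = $69,883; SL = ⌊$138,720/2⌋ = $69,360 → take DB $69,883. Book value $97,837.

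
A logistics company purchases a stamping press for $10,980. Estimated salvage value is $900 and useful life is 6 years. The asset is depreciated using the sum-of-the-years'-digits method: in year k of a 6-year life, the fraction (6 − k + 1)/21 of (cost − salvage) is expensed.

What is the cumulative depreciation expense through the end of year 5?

$9,600

Depreciable base = $10,980 − $900 = $10,080.
Sum of the years' digits = 6+5+4+3+2+1 = 21.
Year 1: $10,080 × 6/21 = $2,880. Book value $8,100.
Year 2: $10,080 × 5/21 = $2,400. Book value $5,700.
Year 3: $10,080 × 4/21 = $1,920. Book value $3,780.
Year 4: $10,080 × 3/21 = $1,440. Book value $2,340.
Year 5: $10,080 × 2/21 = $960. Book value $1,380.
Accumulated through year 5 = $10,980 − $1,380 = $9,600.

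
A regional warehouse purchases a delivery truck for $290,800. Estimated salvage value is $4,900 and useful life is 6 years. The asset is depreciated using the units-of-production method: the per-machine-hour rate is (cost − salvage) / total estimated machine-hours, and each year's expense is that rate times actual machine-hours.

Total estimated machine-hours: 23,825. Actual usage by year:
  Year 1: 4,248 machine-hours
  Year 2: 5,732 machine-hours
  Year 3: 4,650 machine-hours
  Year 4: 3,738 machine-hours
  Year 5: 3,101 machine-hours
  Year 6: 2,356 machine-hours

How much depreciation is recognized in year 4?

$44,856

Depreciable base = $290,800 − $4,900 = $285,900.
Rate = $285,900 / 23,825 machine-hours = $12 per machine-hour.
Year 1: 4,248 × $12 = $50,976. Book value $239,824.
Year 2: 5,732 × $12 = $68,784. Book value $171,040.
Year 3: 4,650 × $12 = $55,800. Book value $115,240.
Year 4: 3,738 × $12 = $44,856. Book value $70,384.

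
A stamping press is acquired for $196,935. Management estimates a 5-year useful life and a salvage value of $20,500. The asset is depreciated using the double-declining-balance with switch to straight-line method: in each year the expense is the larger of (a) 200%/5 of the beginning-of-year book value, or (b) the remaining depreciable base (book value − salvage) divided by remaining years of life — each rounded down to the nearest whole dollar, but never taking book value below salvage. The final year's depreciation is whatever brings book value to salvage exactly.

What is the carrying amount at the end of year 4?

$25,524

Depreciable base = $196,935 − $20,500 = $176,435.
Year 1: DB = ⌊$196,935 × 200%/5⌋ = $78,774; SL = ⌊$176,435/5⌋ = $35,287 → take DB $78,774. Book value $118,161.
Year 2: DB = ⌊$118,161 × 200%/5⌋ = $47,264; SL = ⌊$97,661/4⌋ = $24,415 → take DB $47,264. Book value $70,897.
Year 3: DB = ⌊$70,897 × 200%/5⌋ = $28,358; SL = ⌊$50,397/3⌋ = $16,799 → take DB $28,358. Book value $42,539.
Year 4: DB = ⌊$42,539 × 200%/5⌋ = $17,015; SL = ⌊$22,039/2⌋ = $11,019 → take DB $17,015. Book value $25,524.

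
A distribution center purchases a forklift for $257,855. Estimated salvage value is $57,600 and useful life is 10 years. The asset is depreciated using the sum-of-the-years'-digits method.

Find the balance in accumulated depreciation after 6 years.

Depreciable base = $257,855 − $57,600 = $200,255.
Sum of the years' digits = 10+9+8+7+6+5+4+3+2+1 = 55.
Year 1: $200,255 × 10/55 = $36,410. Book value $221,445.
Year 2: $200,255 × 9/55 = $32,769. Book value $188,676.
Year 3: $200,255 × 8/55 = $29,128. Book value $159,548.
Year 4: $200,255 × 7/55 = $25,487. Book value $134,061.
Year 5: $200,255 × 6/55 = $21,846. Book value $112,215.
Year 6: $200,255 × 5/55 = $18,205. Book value $94,010.
Accumulated through year 6 = $257,855 − $94,010 = $163,845.

$163,845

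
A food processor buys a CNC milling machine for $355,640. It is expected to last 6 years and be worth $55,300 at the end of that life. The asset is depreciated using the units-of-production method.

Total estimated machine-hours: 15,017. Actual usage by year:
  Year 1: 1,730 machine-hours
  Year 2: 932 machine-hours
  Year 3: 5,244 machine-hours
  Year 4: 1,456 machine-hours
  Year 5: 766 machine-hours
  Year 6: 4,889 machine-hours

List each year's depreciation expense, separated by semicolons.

Depreciable base = $355,640 − $55,300 = $300,340.
Rate = $300,340 / 15,017 machine-hours = $20 per machine-hour.
Year 1: 1,730 × $20 = $34,600. Book value $321,040.
Year 2: 932 × $20 = $18,640. Book value $302,400.
Year 3: 5,244 × $20 = $104,880. Book value $197,520.
Year 4: 1,456 × $20 = $29,120. Book value $168,400.
Year 5: 766 × $20 = $15,320. Book value $153,080.
Year 6: 4,889 × $20 = $97,780. Book value $55,300.

$34,600; $18,640; $104,880; $29,120; $15,320; $97,780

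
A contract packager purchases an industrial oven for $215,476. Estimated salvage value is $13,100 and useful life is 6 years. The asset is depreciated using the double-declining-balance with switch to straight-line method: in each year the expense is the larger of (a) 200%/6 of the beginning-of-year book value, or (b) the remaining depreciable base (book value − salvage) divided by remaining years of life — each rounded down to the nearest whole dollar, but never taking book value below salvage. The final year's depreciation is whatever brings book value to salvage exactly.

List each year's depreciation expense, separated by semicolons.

Depreciable base = $215,476 − $13,100 = $202,376.
Year 1: DB = ⌊$215,476 × 200%/6⌋ = $71,825; SL = ⌊$202,376/6⌋ = $33,729 → take DB $71,825. Book value $143,651.
Year 2: DB = ⌊$143,651 × 200%/6⌋ = $47,883; SL = ⌊$130,551/5⌋ = $26,110 → take DB $47,883. Book value $95,768.
Year 3: DB = ⌊$95,768 × 200%/6⌋ = $31,922; SL = ⌊$82,668/4⌋ = $20,667 → take DB $31,922. Book value $63,846.
Year 4: DB = ⌊$63,846 × 200%/6⌋ = $21,282; SL = ⌊$50,746/3⌋ = $16,915 → take DB $21,282. Book value $42,564.
Year 5: DB = ⌊$42,564 × 200%/6⌋ = $14,188; SL = ⌊$29,464/2⌋ = $14,732 → take SL $14,732. Book value $27,832.
Year 6 (final): $27,832 − $13,100 = $14,732. Book value $13,100.

$71,825; $47,883; $31,922; $21,282; $14,732; $14,732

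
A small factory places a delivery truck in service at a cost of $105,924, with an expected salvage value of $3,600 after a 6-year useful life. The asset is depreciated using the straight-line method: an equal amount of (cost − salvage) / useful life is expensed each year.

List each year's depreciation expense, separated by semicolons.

Depreciable base = $105,924 − $3,600 = $102,324.
Annual expense = $102,324 / 6 = $17,054.
End of year 1: book value $88,870.
End of year 2: book value $71,816.
End of year 3: book value $54,762.
End of year 4: book value $37,708.
End of year 5: book value $20,654.
End of year 6: book value $3,600.

$17,054; $17,054; $17,054; $17,054; $17,054; $17,054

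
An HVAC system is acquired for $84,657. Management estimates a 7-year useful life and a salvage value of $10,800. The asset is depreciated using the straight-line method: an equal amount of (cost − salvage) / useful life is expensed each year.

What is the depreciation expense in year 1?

Depreciable base = $84,657 − $10,800 = $73,857.
Annual expense = $73,857 / 7 = $10,551.

$10,551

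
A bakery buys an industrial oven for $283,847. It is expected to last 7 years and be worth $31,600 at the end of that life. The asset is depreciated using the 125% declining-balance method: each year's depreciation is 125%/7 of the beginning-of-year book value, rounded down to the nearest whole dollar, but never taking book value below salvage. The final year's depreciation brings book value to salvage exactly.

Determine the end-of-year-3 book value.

Depreciable base = $283,847 − $31,600 = $252,247.
Year 1: ⌊$283,847 × 125%/7⌋ = $50,686. Book value $233,161.
Year 2: ⌊$233,161 × 125%/7⌋ = $41,635. Book value $191,526.
Year 3: ⌊$191,526 × 125%/7⌋ = $34,201. Book value $157,325.

$157,325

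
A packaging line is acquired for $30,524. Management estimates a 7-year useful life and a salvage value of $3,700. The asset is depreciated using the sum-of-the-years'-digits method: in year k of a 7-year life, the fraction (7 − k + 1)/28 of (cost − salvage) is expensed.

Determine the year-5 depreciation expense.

Depreciable base = $30,524 − $3,700 = $26,824.
Sum of the years' digits = 7+6+5+4+3+2+1 = 28.
Year 1: $26,824 × 7/28 = $6,706. Book value $23,818.
Year 2: $26,824 × 6/28 = $5,748. Book value $18,070.
Year 3: $26,824 × 5/28 = $4,790. Book value $13,280.
Year 4: $26,824 × 4/28 = $3,832. Book value $9,448.
Year 5: $26,824 × 3/28 = $2,874. Book value $6,574.

$2,874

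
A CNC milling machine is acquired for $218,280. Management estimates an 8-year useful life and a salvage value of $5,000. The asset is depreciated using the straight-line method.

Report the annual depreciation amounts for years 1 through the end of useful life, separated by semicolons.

Depreciable base = $218,280 − $5,000 = $213,280.
Annual expense = $213,280 / 8 = $26,660.
End of year 1: book value $191,620.
End of year 2: book value $164,960.
End of year 3: book value $138,300.
End of year 4: book value $111,640.
End of year 5: book value $84,980.
End of year 6: book value $58,320.
End of year 7: book value $31,660.
End of year 8: book value $5,000.

$26,660; $26,660; $26,660; $26,660; $26,660; $26,660; $26,660; $26,660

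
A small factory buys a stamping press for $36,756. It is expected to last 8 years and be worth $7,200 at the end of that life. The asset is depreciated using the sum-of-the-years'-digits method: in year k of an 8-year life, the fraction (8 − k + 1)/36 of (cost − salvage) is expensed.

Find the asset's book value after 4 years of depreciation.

Depreciable base = $36,756 − $7,200 = $29,556.
Sum of the years' digits = 8+7+6+5+4+3+2+1 = 36.
Year 1: $29,556 × 8/36 = $6,568. Book value $30,188.
Year 2: $29,556 × 7/36 = $5,747. Book value $24,441.
Year 3: $29,556 × 6/36 = $4,926. Book value $19,515.
Year 4: $29,556 × 5/36 = $4,105. Book value $15,410.

$15,410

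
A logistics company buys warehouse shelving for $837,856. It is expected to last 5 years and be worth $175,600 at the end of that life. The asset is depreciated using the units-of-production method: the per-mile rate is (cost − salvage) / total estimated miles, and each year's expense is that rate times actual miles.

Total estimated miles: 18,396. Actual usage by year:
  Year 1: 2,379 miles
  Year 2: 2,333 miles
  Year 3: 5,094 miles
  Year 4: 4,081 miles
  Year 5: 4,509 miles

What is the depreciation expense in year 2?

Depreciable base = $837,856 − $175,600 = $662,256.
Rate = $662,256 / 18,396 miles = $36 per mile.
Year 1: 2,379 × $36 = $85,644. Book value $752,212.
Year 2: 2,333 × $36 = $83,988. Book value $668,224.

$83,988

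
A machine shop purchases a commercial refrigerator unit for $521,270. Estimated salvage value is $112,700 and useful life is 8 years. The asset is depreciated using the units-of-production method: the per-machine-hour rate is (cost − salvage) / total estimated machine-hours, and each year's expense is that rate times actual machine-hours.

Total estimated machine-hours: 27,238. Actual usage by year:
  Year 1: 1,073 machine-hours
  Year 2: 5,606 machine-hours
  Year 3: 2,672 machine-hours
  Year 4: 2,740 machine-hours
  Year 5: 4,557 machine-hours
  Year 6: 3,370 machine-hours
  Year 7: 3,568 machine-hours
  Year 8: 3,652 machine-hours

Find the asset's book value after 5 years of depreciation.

$271,550

Depreciable base = $521,270 − $112,700 = $408,570.
Rate = $408,570 / 27,238 machine-hours = $15 per machine-hour.
Year 1: 1,073 × $15 = $16,095. Book value $505,175.
Year 2: 5,606 × $15 = $84,090. Book value $421,085.
Year 3: 2,672 × $15 = $40,080. Book value $381,005.
Year 4: 2,740 × $15 = $41,100. Book value $339,905.
Year 5: 4,557 × $15 = $68,355. Book value $271,550.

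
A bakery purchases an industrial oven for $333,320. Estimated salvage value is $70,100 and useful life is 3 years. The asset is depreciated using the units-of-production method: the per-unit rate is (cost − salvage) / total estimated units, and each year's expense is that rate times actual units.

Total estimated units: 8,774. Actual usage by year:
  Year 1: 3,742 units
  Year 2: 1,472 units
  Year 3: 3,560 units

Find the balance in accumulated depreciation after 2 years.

Depreciable base = $333,320 − $70,100 = $263,220.
Rate = $263,220 / 8,774 units = $30 per unit.
Year 1: 3,742 × $30 = $112,260. Book value $221,060.
Year 2: 1,472 × $30 = $44,160. Book value $176,900.
Accumulated through year 2 = $333,320 − $176,900 = $156,420.

$156,420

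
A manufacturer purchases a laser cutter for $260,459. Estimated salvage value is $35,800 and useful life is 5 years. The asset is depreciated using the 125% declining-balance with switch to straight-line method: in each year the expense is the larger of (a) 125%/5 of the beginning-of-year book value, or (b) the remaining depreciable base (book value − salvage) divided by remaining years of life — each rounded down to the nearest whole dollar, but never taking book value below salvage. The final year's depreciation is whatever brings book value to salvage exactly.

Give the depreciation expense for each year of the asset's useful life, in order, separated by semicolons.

$65,114; $48,836; $36,903; $36,903; $36,903

Depreciable base = $260,459 − $35,800 = $224,659.
Year 1: DB = ⌊$260,459 × 125%/5⌋ = $65,114; SL = ⌊$224,659/5⌋ = $44,931 → take DB $65,114. Book value $195,345.
Year 2: DB = ⌊$195,345 × 125%/5⌋ = $48,836; SL = ⌊$159,545/4⌋ = $39,886 → take DB $48,836. Book value $146,509.
Year 3: DB = ⌊$146,509 × 125%/5⌋ = $36,627; SL = ⌊$110,709/3⌋ = $36,903 → take SL $36,903. Book value $109,606.
Year 4: DB = ⌊$109,606 × 125%/5⌋ = $27,401; SL = ⌊$73,806/2⌋ = $36,903 → take SL $36,903. Book value $72,703.
Year 5 (final): $72,703 − $35,800 = $36,903. Book value $35,800.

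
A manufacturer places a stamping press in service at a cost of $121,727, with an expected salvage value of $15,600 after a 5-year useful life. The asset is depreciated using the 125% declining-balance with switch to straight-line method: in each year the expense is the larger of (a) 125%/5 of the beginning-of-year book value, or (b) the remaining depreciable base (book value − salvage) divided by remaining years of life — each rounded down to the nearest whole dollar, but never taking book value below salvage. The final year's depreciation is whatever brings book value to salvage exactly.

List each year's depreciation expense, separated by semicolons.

$30,431; $22,824; $17,624; $17,624; $17,624

Depreciable base = $121,727 − $15,600 = $106,127.
Year 1: DB = ⌊$121,727 × 125%/5⌋ = $30,431; SL = ⌊$106,127/5⌋ = $21,225 → take DB $30,431. Book value $91,296.
Year 2: DB = ⌊$91,296 × 125%/5⌋ = $22,824; SL = ⌊$75,696/4⌋ = $18,924 → take DB $22,824. Book value $68,472.
Year 3: DB = ⌊$68,472 × 125%/5⌋ = $17,118; SL = ⌊$52,872/3⌋ = $17,624 → take SL $17,624. Book value $50,848.
Year 4: DB = ⌊$50,848 × 125%/5⌋ = $12,712; SL = ⌊$35,248/2⌋ = $17,624 → take SL $17,624. Book value $33,224.
Year 5 (final): $33,224 − $15,600 = $17,624. Book value $15,600.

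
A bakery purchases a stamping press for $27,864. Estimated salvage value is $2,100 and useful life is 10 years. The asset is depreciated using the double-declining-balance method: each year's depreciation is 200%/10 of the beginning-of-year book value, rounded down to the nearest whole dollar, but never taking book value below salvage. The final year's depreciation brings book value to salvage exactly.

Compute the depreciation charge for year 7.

$1,461

Depreciable base = $27,864 − $2,100 = $25,764.
Year 1: ⌊$27,864 × 200%/10⌋ = $5,572. Book value $22,292.
Year 2: ⌊$22,292 × 200%/10⌋ = $4,458. Book value $17,834.
Year 3: ⌊$17,834 × 200%/10⌋ = $3,566. Book value $14,268.
Year 4: ⌊$14,268 × 200%/10⌋ = $2,853. Book value $11,415.
Year 5: ⌊$11,415 × 200%/10⌋ = $2,283. Book value $9,132.
Year 6: ⌊$9,132 × 200%/10⌋ = $1,826. Book value $7,306.
Year 7: ⌊$7,306 × 200%/10⌋ = $1,461. Book value $5,845.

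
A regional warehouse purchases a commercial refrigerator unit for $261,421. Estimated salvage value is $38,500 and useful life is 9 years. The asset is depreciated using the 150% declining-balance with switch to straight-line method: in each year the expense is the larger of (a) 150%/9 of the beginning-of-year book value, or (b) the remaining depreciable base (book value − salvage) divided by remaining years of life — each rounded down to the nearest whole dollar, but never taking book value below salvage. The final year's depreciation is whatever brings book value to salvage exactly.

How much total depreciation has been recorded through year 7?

$190,221

Depreciable base = $261,421 − $38,500 = $222,921.
Year 1: DB = ⌊$261,421 × 150%/9⌋ = $43,570; SL = ⌊$222,921/9⌋ = $24,769 → take DB $43,570. Book value $217,851.
Year 2: DB = ⌊$217,851 × 150%/9⌋ = $36,308; SL = ⌊$179,351/8⌋ = $22,418 → take DB $36,308. Book value $181,543.
Year 3: DB = ⌊$181,543 × 150%/9⌋ = $30,257; SL = ⌊$143,043/7⌋ = $20,434 → take DB $30,257. Book value $151,286.
Year 4: DB = ⌊$151,286 × 150%/9⌋ = $25,214; SL = ⌊$112,786/6⌋ = $18,797 → take DB $25,214. Book value $126,072.
Year 5: DB = ⌊$126,072 × 150%/9⌋ = $21,012; SL = ⌊$87,572/5⌋ = $17,514 → take DB $21,012. Book value $105,060.
Year 6: DB = ⌊$105,060 × 150%/9⌋ = $17,510; SL = ⌊$66,560/4⌋ = $16,640 → take DB $17,510. Book value $87,550.
Year 7: DB = ⌊$87,550 × 150%/9⌋ = $14,591; SL = ⌊$49,050/3⌋ = $16,350 → take SL $16,350. Book value $71,200.
Accumulated through year 7 = $261,421 − $71,200 = $190,221.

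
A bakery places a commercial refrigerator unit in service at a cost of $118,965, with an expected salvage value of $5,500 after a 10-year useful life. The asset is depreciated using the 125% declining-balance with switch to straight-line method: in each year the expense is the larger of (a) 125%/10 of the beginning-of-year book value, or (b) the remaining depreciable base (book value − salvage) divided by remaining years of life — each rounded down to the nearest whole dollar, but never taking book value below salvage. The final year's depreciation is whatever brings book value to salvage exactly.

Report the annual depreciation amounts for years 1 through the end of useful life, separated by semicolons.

Depreciable base = $118,965 − $5,500 = $113,465.
Year 1: DB = ⌊$118,965 × 125%/10⌋ = $14,870; SL = ⌊$113,465/10⌋ = $11,346 → take DB $14,870. Book value $104,095.
Year 2: DB = ⌊$104,095 × 125%/10⌋ = $13,011; SL = ⌊$98,595/9⌋ = $10,955 → take DB $13,011. Book value $91,084.
Year 3: DB = ⌊$91,084 × 125%/10⌋ = $11,385; SL = ⌊$85,584/8⌋ = $10,698 → take DB $11,385. Book value $79,699.
Year 4: DB = ⌊$79,699 × 125%/10⌋ = $9,962; SL = ⌊$74,199/7⌋ = $10,599 → take SL $10,599. Book value $69,100.
Year 5: DB = ⌊$69,100 × 125%/10⌋ = $8,637; SL = ⌊$63,600/6⌋ = $10,600 → take SL $10,600. Book value $58,500.
Year 6: DB = ⌊$58,500 × 125%/10⌋ = $7,312; SL = ⌊$53,000/5⌋ = $10,600 → take SL $10,600. Book value $47,900.
Year 7: DB = ⌊$47,900 × 125%/10⌋ = $5,987; SL = ⌊$42,400/4⌋ = $10,600 → take SL $10,600. Book value $37,300.
Year 8: DB = ⌊$37,300 × 125%/10⌋ = $4,662; SL = ⌊$31,800/3⌋ = $10,600 → take SL $10,600. Book value $26,700.
Year 9: DB = ⌊$26,700 × 125%/10⌋ = $3,337; SL = ⌊$21,200/2⌋ = $10,600 → take SL $10,600. Book value $16,100.
Year 10 (final): $16,100 − $5,500 = $10,600. Book value $5,500.

$14,870; $13,011; $11,385; $10,599; $10,600; $10,600; $10,600; $10,600; $10,600; $10,600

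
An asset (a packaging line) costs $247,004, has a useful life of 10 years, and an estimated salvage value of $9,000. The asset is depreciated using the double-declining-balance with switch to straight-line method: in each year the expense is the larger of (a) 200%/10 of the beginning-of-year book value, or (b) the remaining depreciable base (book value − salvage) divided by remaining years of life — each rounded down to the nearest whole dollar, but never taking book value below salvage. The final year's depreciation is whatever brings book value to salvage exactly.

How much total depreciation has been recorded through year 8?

Depreciable base = $247,004 − $9,000 = $238,004.
Year 1: DB = ⌊$247,004 × 200%/10⌋ = $49,400; SL = ⌊$238,004/10⌋ = $23,800 → take DB $49,400. Book value $197,604.
Year 2: DB = ⌊$197,604 × 200%/10⌋ = $39,520; SL = ⌊$188,604/9⌋ = $20,956 → take DB $39,520. Book value $158,084.
Year 3: DB = ⌊$158,084 × 200%/10⌋ = $31,616; SL = ⌊$149,084/8⌋ = $18,635 → take DB $31,616. Book value $126,468.
Year 4: DB = ⌊$126,468 × 200%/10⌋ = $25,293; SL = ⌊$117,468/7⌋ = $16,781 → take DB $25,293. Book value $101,175.
Year 5: DB = ⌊$101,175 × 200%/10⌋ = $20,235; SL = ⌊$92,175/6⌋ = $15,362 → take DB $20,235. Book value $80,940.
Year 6: DB = ⌊$80,940 × 200%/10⌋ = $16,188; SL = ⌊$71,940/5⌋ = $14,388 → take DB $16,188. Book value $64,752.
Year 7: DB = ⌊$64,752 × 200%/10⌋ = $12,950; SL = ⌊$55,752/4⌋ = $13,938 → take SL $13,938. Book value $50,814.
Year 8: DB = ⌊$50,814 × 200%/10⌋ = $10,162; SL = ⌊$41,814/3⌋ = $13,938 → take SL $13,938. Book value $36,876.
Accumulated through year 8 = $247,004 − $36,876 = $210,128.

$210,128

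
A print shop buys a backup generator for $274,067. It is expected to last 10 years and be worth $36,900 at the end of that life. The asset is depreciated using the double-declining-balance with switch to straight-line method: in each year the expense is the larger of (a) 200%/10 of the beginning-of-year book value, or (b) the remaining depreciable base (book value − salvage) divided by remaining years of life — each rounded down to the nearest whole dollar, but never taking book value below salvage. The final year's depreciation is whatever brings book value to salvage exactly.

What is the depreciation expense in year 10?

Depreciable base = $274,067 − $36,900 = $237,167.
Year 1: DB = ⌊$274,067 × 200%/10⌋ = $54,813; SL = ⌊$237,167/10⌋ = $23,716 → take DB $54,813. Book value $219,254.
Year 2: DB = ⌊$219,254 × 200%/10⌋ = $43,850; SL = ⌊$182,354/9⌋ = $20,261 → take DB $43,850. Book value $175,404.
Year 3: DB = ⌊$175,404 × 200%/10⌋ = $35,080; SL = ⌊$138,504/8⌋ = $17,313 → take DB $35,080. Book value $140,324.
Year 4: DB = ⌊$140,324 × 200%/10⌋ = $28,064; SL = ⌊$103,424/7⌋ = $14,774 → take DB $28,064. Book value $112,260.
Year 5: DB = ⌊$112,260 × 200%/10⌋ = $22,452; SL = ⌊$75,360/6⌋ = $12,560 → take DB $22,452. Book value $89,808.
Year 6: DB = ⌊$89,808 × 200%/10⌋ = $17,961; SL = ⌊$52,908/5⌋ = $10,581 → take DB $17,961. Book value $71,847.
Year 7: DB = ⌊$71,847 × 200%/10⌋ = $14,369; SL = ⌊$34,947/4⌋ = $8,736 → take DB $14,369. Book value $57,478.
Year 8: DB = ⌊$57,478 × 200%/10⌋ = $11,495; SL = ⌊$20,578/3⌋ = $6,859 → take DB $11,495. Book value $45,983.
Year 9: DB = ⌊$45,983 × 200%/10⌋ = $9,196; SL = ⌊$9,083/2⌋ = $4,541 → take DB $9,196, capped at $9,083. Book value $36,900.
Year 10 (final): $36,900 − $36,900 = $0. Book value $36,900.

$0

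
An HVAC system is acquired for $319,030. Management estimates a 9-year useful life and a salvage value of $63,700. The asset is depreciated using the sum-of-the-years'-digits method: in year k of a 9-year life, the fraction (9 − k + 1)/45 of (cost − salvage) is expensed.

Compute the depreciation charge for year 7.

Depreciable base = $319,030 − $63,700 = $255,330.
Sum of the years' digits = 9+8+7+6+5+4+3+2+1 = 45.
Year 1: $255,330 × 9/45 = $51,066. Book value $267,964.
Year 2: $255,330 × 8/45 = $45,392. Book value $222,572.
Year 3: $255,330 × 7/45 = $39,718. Book value $182,854.
Year 4: $255,330 × 6/45 = $34,044. Book value $148,810.
Year 5: $255,330 × 5/45 = $28,370. Book value $120,440.
Year 6: $255,330 × 4/45 = $22,696. Book value $97,744.
Year 7: $255,330 × 3/45 = $17,022. Book value $80,722.

$17,022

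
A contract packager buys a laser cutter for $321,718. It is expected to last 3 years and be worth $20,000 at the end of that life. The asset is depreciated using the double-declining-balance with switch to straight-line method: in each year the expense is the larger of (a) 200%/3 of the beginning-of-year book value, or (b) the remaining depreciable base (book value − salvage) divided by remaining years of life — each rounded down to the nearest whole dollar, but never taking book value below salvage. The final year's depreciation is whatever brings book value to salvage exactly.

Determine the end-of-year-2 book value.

Depreciable base = $321,718 − $20,000 = $301,718.
Year 1: DB = ⌊$321,718 × 200%/3⌋ = $214,478; SL = ⌊$301,718/3⌋ = $100,572 → take DB $214,478. Book value $107,240.
Year 2: DB = ⌊$107,240 × 200%/3⌋ = $71,493; SL = ⌊$87,240/2⌋ = $43,620 → take DB $71,493. Book value $35,747.

$35,747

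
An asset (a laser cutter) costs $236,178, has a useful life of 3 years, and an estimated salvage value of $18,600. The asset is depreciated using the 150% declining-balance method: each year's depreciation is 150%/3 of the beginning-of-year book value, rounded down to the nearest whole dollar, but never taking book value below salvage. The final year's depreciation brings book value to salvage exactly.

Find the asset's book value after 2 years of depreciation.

$59,045

Depreciable base = $236,178 − $18,600 = $217,578.
Year 1: ⌊$236,178 × 150%/3⌋ = $118,089. Book value $118,089.
Year 2: ⌊$118,089 × 150%/3⌋ = $59,044. Book value $59,045.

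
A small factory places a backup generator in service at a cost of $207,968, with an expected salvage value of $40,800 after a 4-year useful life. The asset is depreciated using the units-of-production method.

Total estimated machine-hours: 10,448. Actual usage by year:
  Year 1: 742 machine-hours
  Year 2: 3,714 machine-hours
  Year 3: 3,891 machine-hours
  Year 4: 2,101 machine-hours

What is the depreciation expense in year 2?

Depreciable base = $207,968 − $40,800 = $167,168.
Rate = $167,168 / 10,448 machine-hours = $16 per machine-hour.
Year 1: 742 × $16 = $11,872. Book value $196,096.
Year 2: 3,714 × $16 = $59,424. Book value $136,672.

$59,424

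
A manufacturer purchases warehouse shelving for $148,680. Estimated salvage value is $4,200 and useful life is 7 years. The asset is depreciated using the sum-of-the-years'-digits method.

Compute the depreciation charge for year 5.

$15,480

Depreciable base = $148,680 − $4,200 = $144,480.
Sum of the years' digits = 7+6+5+4+3+2+1 = 28.
Year 1: $144,480 × 7/28 = $36,120. Book value $112,560.
Year 2: $144,480 × 6/28 = $30,960. Book value $81,600.
Year 3: $144,480 × 5/28 = $25,800. Book value $55,800.
Year 4: $144,480 × 4/28 = $20,640. Book value $35,160.
Year 5: $144,480 × 3/28 = $15,480. Book value $19,680.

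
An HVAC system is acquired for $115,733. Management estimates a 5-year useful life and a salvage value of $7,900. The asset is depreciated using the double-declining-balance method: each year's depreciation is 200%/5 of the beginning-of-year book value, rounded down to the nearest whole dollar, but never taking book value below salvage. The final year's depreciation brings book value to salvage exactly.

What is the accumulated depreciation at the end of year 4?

$100,733

Depreciable base = $115,733 − $7,900 = $107,833.
Year 1: ⌊$115,733 × 200%/5⌋ = $46,293. Book value $69,440.
Year 2: ⌊$69,440 × 200%/5⌋ = $27,776. Book value $41,664.
Year 3: ⌊$41,664 × 200%/5⌋ = $16,665. Book value $24,999.
Year 4: ⌊$24,999 × 200%/5⌋ = $9,999. Book value $15,000.
Accumulated through year 4 = $115,733 − $15,000 = $100,733.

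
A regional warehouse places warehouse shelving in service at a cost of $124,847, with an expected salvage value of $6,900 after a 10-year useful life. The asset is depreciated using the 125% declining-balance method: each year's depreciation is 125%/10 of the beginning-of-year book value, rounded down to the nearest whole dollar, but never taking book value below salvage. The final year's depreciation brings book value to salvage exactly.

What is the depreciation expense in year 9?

$5,362

Depreciable base = $124,847 − $6,900 = $117,947.
Year 1: ⌊$124,847 × 125%/10⌋ = $15,605. Book value $109,242.
Year 2: ⌊$109,242 × 125%/10⌋ = $13,655. Book value $95,587.
Year 3: ⌊$95,587 × 125%/10⌋ = $11,948. Book value $83,639.
Year 4: ⌊$83,639 × 125%/10⌋ = $10,454. Book value $73,185.
Year 5: ⌊$73,185 × 125%/10⌋ = $9,148. Book value $64,037.
Year 6: ⌊$64,037 × 125%/10⌋ = $8,004. Book value $56,033.
Year 7: ⌊$56,033 × 125%/10⌋ = $7,004. Book value $49,029.
Year 8: ⌊$49,029 × 125%/10⌋ = $6,128. Book value $42,901.
Year 9: ⌊$42,901 × 125%/10⌋ = $5,362. Book value $37,539.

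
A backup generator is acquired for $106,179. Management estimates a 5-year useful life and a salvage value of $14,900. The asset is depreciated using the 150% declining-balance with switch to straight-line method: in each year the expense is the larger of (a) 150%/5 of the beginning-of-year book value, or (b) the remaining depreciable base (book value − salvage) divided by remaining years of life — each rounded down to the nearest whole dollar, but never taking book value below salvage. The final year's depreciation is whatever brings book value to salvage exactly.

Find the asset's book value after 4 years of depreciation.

Depreciable base = $106,179 − $14,900 = $91,279.
Year 1: DB = ⌊$106,179 × 150%/5⌋ = $31,853; SL = ⌊$91,279/5⌋ = $18,255 → take DB $31,853. Book value $74,326.
Year 2: DB = ⌊$74,326 × 150%/5⌋ = $22,297; SL = ⌊$59,426/4⌋ = $14,856 → take DB $22,297. Book value $52,029.
Year 3: DB = ⌊$52,029 × 150%/5⌋ = $15,608; SL = ⌊$37,129/3⌋ = $12,376 → take DB $15,608. Book value $36,421.
Year 4: DB = ⌊$36,421 × 150%/5⌋ = $10,926; SL = ⌊$21,521/2⌋ = $10,760 → take DB $10,926. Book value $25,495.

$25,495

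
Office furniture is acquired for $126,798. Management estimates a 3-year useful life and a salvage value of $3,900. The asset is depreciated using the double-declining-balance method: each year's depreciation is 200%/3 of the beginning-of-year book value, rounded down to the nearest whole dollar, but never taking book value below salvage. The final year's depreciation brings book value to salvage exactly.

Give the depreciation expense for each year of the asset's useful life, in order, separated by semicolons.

$84,532; $28,177; $10,189

Depreciable base = $126,798 − $3,900 = $122,898.
Year 1: ⌊$126,798 × 200%/3⌋ = $84,532. Book value $42,266.
Year 2: ⌊$42,266 × 200%/3⌋ = $28,177. Book value $14,089.
Year 3 (final): $14,089 − $3,900 = $10,189. Book value $3,900.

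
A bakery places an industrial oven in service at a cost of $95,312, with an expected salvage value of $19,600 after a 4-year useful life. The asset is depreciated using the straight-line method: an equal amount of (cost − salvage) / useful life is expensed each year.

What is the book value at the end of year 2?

Depreciable base = $95,312 − $19,600 = $75,712.
Annual expense = $75,712 / 4 = $18,928.
End of year 1: book value $76,384.
End of year 2: book value $57,456.

$57,456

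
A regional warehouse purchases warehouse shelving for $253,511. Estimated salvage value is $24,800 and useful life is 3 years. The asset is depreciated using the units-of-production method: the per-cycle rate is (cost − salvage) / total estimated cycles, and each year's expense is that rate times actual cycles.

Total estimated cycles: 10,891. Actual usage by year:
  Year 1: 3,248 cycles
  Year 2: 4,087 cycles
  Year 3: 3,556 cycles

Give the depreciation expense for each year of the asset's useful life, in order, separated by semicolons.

Depreciable base = $253,511 − $24,800 = $228,711.
Rate = $228,711 / 10,891 cycles = $21 per cycle.
Year 1: 3,248 × $21 = $68,208. Book value $185,303.
Year 2: 4,087 × $21 = $85,827. Book value $99,476.
Year 3: 3,556 × $21 = $74,676. Book value $24,800.

$68,208; $85,827; $74,676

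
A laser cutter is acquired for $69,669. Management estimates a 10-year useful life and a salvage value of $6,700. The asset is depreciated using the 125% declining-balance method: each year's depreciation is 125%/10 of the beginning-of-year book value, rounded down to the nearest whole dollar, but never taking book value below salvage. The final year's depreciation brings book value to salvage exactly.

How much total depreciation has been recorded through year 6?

Depreciable base = $69,669 − $6,700 = $62,969.
Year 1: ⌊$69,669 × 125%/10⌋ = $8,708. Book value $60,961.
Year 2: ⌊$60,961 × 125%/10⌋ = $7,620. Book value $53,341.
Year 3: ⌊$53,341 × 125%/10⌋ = $6,667. Book value $46,674.
Year 4: ⌊$46,674 × 125%/10⌋ = $5,834. Book value $40,840.
Year 5: ⌊$40,840 × 125%/10⌋ = $5,105. Book value $35,735.
Year 6: ⌊$35,735 × 125%/10⌋ = $4,466. Book value $31,269.
Accumulated through year 6 = $69,669 − $31,269 = $38,400.

$38,400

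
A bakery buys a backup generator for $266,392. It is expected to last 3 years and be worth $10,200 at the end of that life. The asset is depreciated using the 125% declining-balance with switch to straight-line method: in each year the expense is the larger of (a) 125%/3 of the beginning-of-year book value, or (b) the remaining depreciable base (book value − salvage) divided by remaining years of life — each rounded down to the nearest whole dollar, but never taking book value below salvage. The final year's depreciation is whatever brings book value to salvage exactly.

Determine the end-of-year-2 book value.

Depreciable base = $266,392 − $10,200 = $256,192.
Year 1: DB = ⌊$266,392 × 125%/3⌋ = $110,996; SL = ⌊$256,192/3⌋ = $85,397 → take DB $110,996. Book value $155,396.
Year 2: DB = ⌊$155,396 × 125%/3⌋ = $64,748; SL = ⌊$145,196/2⌋ = $72,598 → take SL $72,598. Book value $82,798.

$82,798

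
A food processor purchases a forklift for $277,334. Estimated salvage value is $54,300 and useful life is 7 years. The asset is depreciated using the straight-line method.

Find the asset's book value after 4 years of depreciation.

$149,886

Depreciable base = $277,334 − $54,300 = $223,034.
Annual expense = $223,034 / 7 = $31,862.
End of year 1: book value $245,472.
End of year 2: book value $213,610.
End of year 3: book value $181,748.
End of year 4: book value $149,886.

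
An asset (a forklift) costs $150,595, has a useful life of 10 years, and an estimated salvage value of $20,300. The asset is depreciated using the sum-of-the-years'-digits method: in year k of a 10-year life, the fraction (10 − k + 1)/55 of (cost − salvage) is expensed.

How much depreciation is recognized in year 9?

Depreciable base = $150,595 − $20,300 = $130,295.
Sum of the years' digits = 10+9+8+7+6+5+4+3+2+1 = 55.
Year 1: $130,295 × 10/55 = $23,690. Book value $126,905.
Year 2: $130,295 × 9/55 = $21,321. Book value $105,584.
Year 3: $130,295 × 8/55 = $18,952. Book value $86,632.
Year 4: $130,295 × 7/55 = $16,583. Book value $70,049.
Year 5: $130,295 × 6/55 = $14,214. Book value $55,835.
Year 6: $130,295 × 5/55 = $11,845. Book value $43,990.
Year 7: $130,295 × 4/55 = $9,476. Book value $34,514.
Year 8: $130,295 × 3/55 = $7,107. Book value $27,407.
Year 9: $130,295 × 2/55 = $4,738. Book value $22,669.

$4,738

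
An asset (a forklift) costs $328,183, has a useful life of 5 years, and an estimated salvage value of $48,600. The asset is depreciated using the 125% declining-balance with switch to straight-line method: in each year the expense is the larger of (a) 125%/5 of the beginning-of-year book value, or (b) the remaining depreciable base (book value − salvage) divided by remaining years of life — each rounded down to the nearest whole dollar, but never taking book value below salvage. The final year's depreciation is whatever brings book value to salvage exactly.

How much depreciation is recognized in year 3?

$46,151

Depreciable base = $328,183 − $48,600 = $279,583.
Year 1: DB = ⌊$328,183 × 125%/5⌋ = $82,045; SL = ⌊$279,583/5⌋ = $55,916 → take DB $82,045. Book value $246,138.
Year 2: DB = ⌊$246,138 × 125%/5⌋ = $61,534; SL = ⌊$197,538/4⌋ = $49,384 → take DB $61,534. Book value $184,604.
Year 3: DB = ⌊$184,604 × 125%/5⌋ = $46,151; SL = ⌊$136,004/3⌋ = $45,334 → take DB $46,151. Book value $138,453.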